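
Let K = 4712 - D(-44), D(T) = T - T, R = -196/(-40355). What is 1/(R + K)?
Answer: 5765/27164708 ≈ 0.00021222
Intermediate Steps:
R = 28/5765 (R = -196*(-1/40355) = 28/5765 ≈ 0.0048569)
D(T) = 0
K = 4712 (K = 4712 - 1*0 = 4712 + 0 = 4712)
1/(R + K) = 1/(28/5765 + 4712) = 1/(27164708/5765) = 5765/27164708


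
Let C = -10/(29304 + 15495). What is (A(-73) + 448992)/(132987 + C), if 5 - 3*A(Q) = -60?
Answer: 20115363253/5957684603 ≈ 3.3764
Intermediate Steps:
A(Q) = 65/3 (A(Q) = 5/3 - ⅓*(-60) = 5/3 + 20 = 65/3)
C = -10/44799 ≈ -0.00022322
(A(-73) + 448992)/(132987 + C) = (65/3 + 448992)/(132987 - 10/44799) = 1347041/(3*(5957684603/44799)) = (1347041/3)*(44799/5957684603) = 20115363253/5957684603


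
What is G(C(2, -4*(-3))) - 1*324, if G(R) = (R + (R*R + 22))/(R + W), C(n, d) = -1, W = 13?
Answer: -1933/6 ≈ -322.17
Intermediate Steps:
G(R) = (22 + R + R**2)/(13 + R) (G(R) = (R + (R*R + 22))/(R + 13) = (R + (R**2 + 22))/(13 + R) = (R + (22 + R**2))/(13 + R) = (22 + R + R**2)/(13 + R))
G(C(2, -4*(-3))) - 1*324 = (22 - 1 + (-1)**2)/(13 - 1) - 1*324 = (22 - 1 + 1)/12 - 324 = (1/12)*22 - 324 = 11/6 - 324 = -1933/6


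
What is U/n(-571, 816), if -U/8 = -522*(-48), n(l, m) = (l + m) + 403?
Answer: -928/3 ≈ -309.33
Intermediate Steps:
n(l, m) = 403 + l + m
U = -200448 (U = -(-4176)*(-48) = -8*25056 = -200448)
U/n(-571, 816) = -200448/(403 - 571 + 816) = -200448/648 = -200448*1/648 = -928/3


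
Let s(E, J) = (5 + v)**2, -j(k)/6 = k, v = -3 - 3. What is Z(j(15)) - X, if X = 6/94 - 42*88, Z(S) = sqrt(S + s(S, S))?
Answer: 173709/47 + I*sqrt(89) ≈ 3695.9 + 9.434*I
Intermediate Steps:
v = -6
j(k) = -6*k
s(E, J) = 1 (s(E, J) = (5 - 6)**2 = (-1)**2 = 1)
Z(S) = sqrt(1 + S) (Z(S) = sqrt(S + 1) = sqrt(1 + S))
X = -173709/47 (X = 6*(1/94) - 3696 = 3/47 - 3696 = -173709/47 ≈ -3695.9)
Z(j(15)) - X = sqrt(1 - 6*15) - 1*(-173709/47) = sqrt(1 - 90) + 173709/47 = sqrt(-89) + 173709/47 = I*sqrt(89) + 173709/47 = 173709/47 + I*sqrt(89)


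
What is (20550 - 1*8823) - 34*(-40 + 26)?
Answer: 12203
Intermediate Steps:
(20550 - 1*8823) - 34*(-40 + 26) = (20550 - 8823) - 34*(-14) = 11727 + 476 = 12203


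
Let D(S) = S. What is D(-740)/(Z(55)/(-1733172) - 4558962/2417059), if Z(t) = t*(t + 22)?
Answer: 442856063721360/1130243076047 ≈ 391.82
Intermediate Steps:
Z(t) = t*(22 + t)
D(-740)/(Z(55)/(-1733172) - 4558962/2417059) = -740/((55*(22 + 55))/(-1733172) - 4558962/2417059) = -740/((55*77)*(-1/1733172) - 4558962*1/2417059) = -740/(4235*(-1/1733172) - 4558962/2417059) = -740/(-605/247596 - 4558962/2417059) = -740/(-1130243076047/598454140164) = -740*(-598454140164/1130243076047) = 442856063721360/1130243076047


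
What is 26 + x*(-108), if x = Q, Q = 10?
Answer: -1054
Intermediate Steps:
x = 10
26 + x*(-108) = 26 + 10*(-108) = 26 - 1080 = -1054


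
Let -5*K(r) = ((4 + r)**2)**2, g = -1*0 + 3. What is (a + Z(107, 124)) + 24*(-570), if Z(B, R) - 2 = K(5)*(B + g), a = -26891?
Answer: -184911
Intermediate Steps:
g = 3 (g = 0 + 3 = 3)
K(r) = -(4 + r)**4/5
Z(B, R) = -19673/5 - 6561*B/5 (Z(B, R) = 2 + (-(4 + 5)**4/5)*(B + 3) = 2 + (-1/5*9**4)*(3 + B) = 2 + (-1/5*6561)*(3 + B) = 2 - 6561*(3 + B)/5 = 2 + (-19683/5 - 6561*B/5) = -19673/5 - 6561*B/5)
(a + Z(107, 124)) + 24*(-570) = (-26891 + (-19673/5 - 6561/5*107)) + 24*(-570) = (-26891 + (-19673/5 - 702027/5)) - 13680 = (-26891 - 144340) - 13680 = -171231 - 13680 = -184911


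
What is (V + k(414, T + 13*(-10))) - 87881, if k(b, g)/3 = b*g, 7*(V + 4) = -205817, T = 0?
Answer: -1951232/7 ≈ -2.7875e+5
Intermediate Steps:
V = -205845/7 (V = -4 + (⅐)*(-205817) = -4 - 205817/7 = -205845/7 ≈ -29406.)
k(b, g) = 3*b*g (k(b, g) = 3*(b*g) = 3*b*g)
(V + k(414, T + 13*(-10))) - 87881 = (-205845/7 + 3*414*(0 + 13*(-10))) - 87881 = (-205845/7 + 3*414*(0 - 130)) - 87881 = (-205845/7 + 3*414*(-130)) - 87881 = (-205845/7 - 161460) - 87881 = -1336065/7 - 87881 = -1951232/7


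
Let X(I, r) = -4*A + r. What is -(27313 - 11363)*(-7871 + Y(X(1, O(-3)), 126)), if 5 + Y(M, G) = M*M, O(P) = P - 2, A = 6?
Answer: 112208250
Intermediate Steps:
O(P) = -2 + P
X(I, r) = -24 + r (X(I, r) = -4*6 + r = -24 + r)
Y(M, G) = -5 + M² (Y(M, G) = -5 + M*M = -5 + M²)
-(27313 - 11363)*(-7871 + Y(X(1, O(-3)), 126)) = -(27313 - 11363)*(-7871 + (-5 + (-24 + (-2 - 3))²)) = -15950*(-7871 + (-5 + (-24 - 5)²)) = -15950*(-7871 + (-5 + (-29)²)) = -15950*(-7871 + (-5 + 841)) = -15950*(-7871 + 836) = -15950*(-7035) = -1*(-112208250) = 112208250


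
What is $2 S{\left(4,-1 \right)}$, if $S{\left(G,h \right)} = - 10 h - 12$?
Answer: $-4$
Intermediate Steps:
$S{\left(G,h \right)} = -12 - 10 h$
$2 S{\left(4,-1 \right)} = 2 \left(-12 - -10\right) = 2 \left(-12 + 10\right) = 2 \left(-2\right) = -4$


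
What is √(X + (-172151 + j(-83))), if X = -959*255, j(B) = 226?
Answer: I*√416470 ≈ 645.34*I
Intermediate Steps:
X = -244545
√(X + (-172151 + j(-83))) = √(-244545 + (-172151 + 226)) = √(-244545 - 171925) = √(-416470) = I*√416470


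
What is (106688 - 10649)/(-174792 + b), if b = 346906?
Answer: 96039/172114 ≈ 0.55800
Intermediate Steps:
(106688 - 10649)/(-174792 + b) = (106688 - 10649)/(-174792 + 346906) = 96039/172114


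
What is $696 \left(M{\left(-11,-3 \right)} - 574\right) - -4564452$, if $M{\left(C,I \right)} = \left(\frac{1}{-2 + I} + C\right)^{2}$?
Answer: $\frac{106306356}{25} \approx 4.2523 \cdot 10^{6}$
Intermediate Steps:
$M{\left(C,I \right)} = \left(C + \frac{1}{-2 + I}\right)^{2}$
$696 \left(M{\left(-11,-3 \right)} - 574\right) - -4564452 = 696 \left(\frac{\left(1 - -22 - -33\right)^{2}}{\left(-2 - 3\right)^{2}} - 574\right) - -4564452 = 696 \left(\frac{\left(1 + 22 + 33\right)^{2}}{25} - 574\right) + 4564452 = 696 \left(\frac{56^{2}}{25} - 574\right) + 4564452 = 696 \left(\frac{1}{25} \cdot 3136 - 574\right) + 4564452 = 696 \left(\frac{3136}{25} - 574\right) + 4564452 = 696 \left(- \frac{11214}{25}\right) + 4564452 = - \frac{7804944}{25} + 4564452 = \frac{106306356}{25}$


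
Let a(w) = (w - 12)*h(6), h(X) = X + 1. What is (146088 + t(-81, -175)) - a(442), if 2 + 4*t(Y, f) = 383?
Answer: 572693/4 ≈ 1.4317e+5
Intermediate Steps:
t(Y, f) = 381/4 (t(Y, f) = -½ + (¼)*383 = -½ + 383/4 = 381/4)
h(X) = 1 + X
a(w) = -84 + 7*w (a(w) = (w - 12)*(1 + 6) = (-12 + w)*7 = -84 + 7*w)
(146088 + t(-81, -175)) - a(442) = (146088 + 381/4) - (-84 + 7*442) = 584733/4 - (-84 + 3094) = 584733/4 - 1*3010 = 584733/4 - 3010 = 572693/4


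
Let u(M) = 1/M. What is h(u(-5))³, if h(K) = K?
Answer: -1/125 ≈ -0.0080000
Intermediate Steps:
h(u(-5))³ = (1/(-5))³ = (-⅕)³ = -1/125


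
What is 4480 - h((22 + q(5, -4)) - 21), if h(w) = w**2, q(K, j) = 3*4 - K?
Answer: 4416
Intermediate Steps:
q(K, j) = 12 - K
4480 - h((22 + q(5, -4)) - 21) = 4480 - ((22 + (12 - 1*5)) - 21)**2 = 4480 - ((22 + (12 - 5)) - 21)**2 = 4480 - ((22 + 7) - 21)**2 = 4480 - (29 - 21)**2 = 4480 - 1*8**2 = 4480 - 1*64 = 4480 - 64 = 4416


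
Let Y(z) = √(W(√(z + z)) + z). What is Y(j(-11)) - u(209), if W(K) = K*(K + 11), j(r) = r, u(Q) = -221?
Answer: 221 + √(-33 + 11*I*√22) ≈ 224.76 + 6.8646*I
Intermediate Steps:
W(K) = K*(11 + K)
Y(z) = √(z + √2*√z*(11 + √2*√z)) (Y(z) = √(√(z + z)*(11 + √(z + z)) + z) = √(√(2*z)*(11 + √(2*z)) + z) = √((√2*√z)*(11 + √2*√z) + z) = √(√2*√z*(11 + √2*√z) + z) = √(z + √2*√z*(11 + √2*√z)))
Y(j(-11)) - u(209) = √(3*(-11) + 11*√2*√(-11)) - 1*(-221) = √(-33 + 11*√2*(I*√11)) + 221 = √(-33 + 11*I*√22) + 221 = 221 + √(-33 + 11*I*√22)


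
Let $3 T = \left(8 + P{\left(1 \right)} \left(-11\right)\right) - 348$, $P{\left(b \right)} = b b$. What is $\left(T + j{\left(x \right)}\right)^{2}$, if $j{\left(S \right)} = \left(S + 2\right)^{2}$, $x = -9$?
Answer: $4624$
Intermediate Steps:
$P{\left(b \right)} = b^{2}$
$j{\left(S \right)} = \left(2 + S\right)^{2}$
$T = -117$ ($T = \frac{\left(8 + 1^{2} \left(-11\right)\right) - 348}{3} = \frac{\left(8 + 1 \left(-11\right)\right) - 348}{3} = \frac{\left(8 - 11\right) - 348}{3} = \frac{-3 - 348}{3} = \frac{1}{3} \left(-351\right) = -117$)
$\left(T + j{\left(x \right)}\right)^{2} = \left(-117 + \left(2 - 9\right)^{2}\right)^{2} = \left(-117 + \left(-7\right)^{2}\right)^{2} = \left(-117 + 49\right)^{2} = \left(-68\right)^{2} = 4624$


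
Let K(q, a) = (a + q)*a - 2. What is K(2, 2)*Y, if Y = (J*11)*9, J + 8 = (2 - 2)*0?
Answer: -4752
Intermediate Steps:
J = -8 (J = -8 + (2 - 2)*0 = -8 + 0*0 = -8 + 0 = -8)
K(q, a) = -2 + a*(a + q) (K(q, a) = a*(a + q) - 2 = -2 + a*(a + q))
Y = -792 (Y = -8*11*9 = -88*9 = -792)
K(2, 2)*Y = (-2 + 2² + 2*2)*(-792) = (-2 + 4 + 4)*(-792) = 6*(-792) = -4752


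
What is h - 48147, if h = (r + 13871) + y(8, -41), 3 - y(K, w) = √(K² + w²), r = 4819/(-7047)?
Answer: -241526650/7047 - √1745 ≈ -34315.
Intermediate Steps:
r = -4819/7047 (r = 4819*(-1/7047) = -4819/7047 ≈ -0.68384)
y(K, w) = 3 - √(K² + w²)
h = 97765259/7047 - √1745 (h = (-4819/7047 + 13871) + (3 - √(8² + (-41)²)) = 97744118/7047 + (3 - √(64 + 1681)) = 97744118/7047 + (3 - √1745) = 97765259/7047 - √1745 ≈ 13832.)
h - 48147 = (97765259/7047 - √1745) - 48147 = -241526650/7047 - √1745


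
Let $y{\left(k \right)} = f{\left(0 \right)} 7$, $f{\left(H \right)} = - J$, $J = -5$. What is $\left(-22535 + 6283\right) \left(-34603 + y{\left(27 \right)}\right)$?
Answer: $561799136$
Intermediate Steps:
$f{\left(H \right)} = 5$ ($f{\left(H \right)} = \left(-1\right) \left(-5\right) = 5$)
$y{\left(k \right)} = 35$ ($y{\left(k \right)} = 5 \cdot 7 = 35$)
$\left(-22535 + 6283\right) \left(-34603 + y{\left(27 \right)}\right) = \left(-22535 + 6283\right) \left(-34603 + 35\right) = \left(-16252\right) \left(-34568\right) = 561799136$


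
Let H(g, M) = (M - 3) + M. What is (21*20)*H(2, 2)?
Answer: 420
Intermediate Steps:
H(g, M) = -3 + 2*M (H(g, M) = (-3 + M) + M = -3 + 2*M)
(21*20)*H(2, 2) = (21*20)*(-3 + 2*2) = 420*(-3 + 4) = 420*1 = 420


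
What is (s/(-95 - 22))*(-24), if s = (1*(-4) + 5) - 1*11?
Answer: -80/39 ≈ -2.0513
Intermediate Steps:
s = -10 (s = (-4 + 5) - 11 = 1 - 11 = -10)
(s/(-95 - 22))*(-24) = (-10/(-95 - 22))*(-24) = (-10/(-117))*(-24) = -1/117*(-10)*(-24) = (10/117)*(-24) = -80/39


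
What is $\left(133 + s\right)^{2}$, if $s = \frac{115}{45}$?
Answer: $\frac{1488400}{81} \approx 18375.0$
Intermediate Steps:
$s = \frac{23}{9}$ ($s = 115 \cdot \frac{1}{45} = \frac{23}{9} \approx 2.5556$)
$\left(133 + s\right)^{2} = \left(133 + \frac{23}{9}\right)^{2} = \left(\frac{1220}{9}\right)^{2} = \frac{1488400}{81}$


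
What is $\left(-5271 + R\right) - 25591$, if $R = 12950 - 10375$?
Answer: $-28287$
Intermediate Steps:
$R = 2575$
$\left(-5271 + R\right) - 25591 = \left(-5271 + 2575\right) - 25591 = -2696 - 25591 = -28287$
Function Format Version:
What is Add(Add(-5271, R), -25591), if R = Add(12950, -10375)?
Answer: -28287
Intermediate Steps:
R = 2575
Add(Add(-5271, R), -25591) = Add(Add(-5271, 2575), -25591) = Add(-2696, -25591) = -28287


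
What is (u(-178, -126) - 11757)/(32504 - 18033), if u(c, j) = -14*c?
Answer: -9265/14471 ≈ -0.64025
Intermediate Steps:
(u(-178, -126) - 11757)/(32504 - 18033) = (-14*(-178) - 11757)/(32504 - 18033) = (2492 - 11757)/14471 = -9265*1/14471 = -9265/14471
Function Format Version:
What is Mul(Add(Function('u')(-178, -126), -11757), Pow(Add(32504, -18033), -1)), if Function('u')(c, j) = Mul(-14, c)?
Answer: Rational(-9265, 14471) ≈ -0.64025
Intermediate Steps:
Mul(Add(Function('u')(-178, -126), -11757), Pow(Add(32504, -18033), -1)) = Mul(Add(Mul(-14, -178), -11757), Pow(Add(32504, -18033), -1)) = Mul(Add(2492, -11757), Pow(14471, -1)) = Mul(-9265, Rational(1, 14471)) = Rational(-9265, 14471)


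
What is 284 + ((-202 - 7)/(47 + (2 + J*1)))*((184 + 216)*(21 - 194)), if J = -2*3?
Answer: 14475012/43 ≈ 3.3663e+5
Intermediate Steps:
J = -6
284 + ((-202 - 7)/(47 + (2 + J*1)))*((184 + 216)*(21 - 194)) = 284 + ((-202 - 7)/(47 + (2 - 6*1)))*((184 + 216)*(21 - 194)) = 284 + (-209/(47 + (2 - 6)))*(400*(-173)) = 284 - 209/(47 - 4)*(-69200) = 284 - 209/43*(-69200) = 284 + 14462800/43 = 14475012/43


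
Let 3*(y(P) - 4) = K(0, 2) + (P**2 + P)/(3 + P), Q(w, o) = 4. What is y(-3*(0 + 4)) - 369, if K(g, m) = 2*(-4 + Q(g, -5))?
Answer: -3329/9 ≈ -369.89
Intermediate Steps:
K(g, m) = 0 (K(g, m) = 2*(-4 + 4) = 2*0 = 0)
y(P) = 4 + (P + P**2)/(3*(3 + P)) (y(P) = 4 + (0 + (P**2 + P)/(3 + P))/3 = 4 + (0 + (P + P**2)/(3 + P))/3 = 4 + ((P + P**2)/(3 + P))/3 = 4 + (P + P**2)/(3*(3 + P)))
y(-3*(0 + 4)) - 369 = (36 + (-3*(0 + 4))**2 + 13*(-3*(0 + 4)))/(3*(3 - 3*(0 + 4))) - 369 = (36 + (-3*4)**2 + 13*(-3*4))/(3*(3 - 3*4)) - 369 = (36 + (-12)**2 + 13*(-12))/(3*(3 - 12)) - 369 = (1/3)*(36 + 144 - 156)/(-9) - 369 = (1/3)*(-1/9)*24 - 369 = -8/9 - 369 = -3329/9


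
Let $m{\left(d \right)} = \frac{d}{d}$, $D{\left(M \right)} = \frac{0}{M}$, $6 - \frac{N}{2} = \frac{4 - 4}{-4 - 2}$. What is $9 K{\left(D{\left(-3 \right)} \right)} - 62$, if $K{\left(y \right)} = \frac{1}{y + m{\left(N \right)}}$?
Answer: $-53$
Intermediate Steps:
$N = 12$ ($N = 12 - 2 \frac{4 - 4}{-4 - 2} = 12 - 2 \frac{0}{-6} = 12 - 2 \cdot 0 \left(- \frac{1}{6}\right) = 12 - 0 = 12 + 0 = 12$)
$D{\left(M \right)} = 0$
$m{\left(d \right)} = 1$
$K{\left(y \right)} = \frac{1}{1 + y}$ ($K{\left(y \right)} = \frac{1}{y + 1} = \frac{1}{1 + y}$)
$9 K{\left(D{\left(-3 \right)} \right)} - 62 = \frac{9}{1 + 0} - 62 = \frac{9}{1} - 62 = 9 \cdot 1 - 62 = 9 - 62 = -53$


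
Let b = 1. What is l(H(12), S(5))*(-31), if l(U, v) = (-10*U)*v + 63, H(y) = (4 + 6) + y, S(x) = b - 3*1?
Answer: -15593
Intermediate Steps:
S(x) = -2 (S(x) = 1 - 3*1 = 1 - 3 = -2)
H(y) = 10 + y
l(U, v) = 63 - 10*U*v (l(U, v) = -10*U*v + 63 = 63 - 10*U*v)
l(H(12), S(5))*(-31) = (63 - 10*(10 + 12)*(-2))*(-31) = (63 - 10*22*(-2))*(-31) = (63 + 440)*(-31) = 503*(-31) = -15593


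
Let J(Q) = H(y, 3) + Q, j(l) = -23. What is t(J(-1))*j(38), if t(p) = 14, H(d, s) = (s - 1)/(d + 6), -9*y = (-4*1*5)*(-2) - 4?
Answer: -322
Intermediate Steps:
y = -4 (y = -((-4*1*5)*(-2) - 4)/9 = -(-4*5*(-2) - 4)/9 = -(-20*(-2) - 4)/9 = -(40 - 4)/9 = -1/9*36 = -4)
H(d, s) = (-1 + s)/(6 + d)
J(Q) = 1 + Q (J(Q) = (-1 + 3)/(6 - 4) + Q = 2/2 + Q = (1/2)*2 + Q = 1 + Q)
t(J(-1))*j(38) = 14*(-23) = -322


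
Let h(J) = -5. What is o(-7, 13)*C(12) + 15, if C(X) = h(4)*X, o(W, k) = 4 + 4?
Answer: -465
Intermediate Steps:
o(W, k) = 8
C(X) = -5*X
o(-7, 13)*C(12) + 15 = 8*(-5*12) + 15 = 8*(-60) + 15 = -480 + 15 = -465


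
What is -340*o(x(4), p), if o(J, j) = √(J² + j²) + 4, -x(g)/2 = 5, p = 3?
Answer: -1360 - 340*√109 ≈ -4909.7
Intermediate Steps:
x(g) = -10 (x(g) = -2*5 = -10)
o(J, j) = 4 + √(J² + j²)
-340*o(x(4), p) = -340*(4 + √((-10)² + 3²)) = -340*(4 + √(100 + 9)) = -340*(4 + √109) = -1360 - 340*√109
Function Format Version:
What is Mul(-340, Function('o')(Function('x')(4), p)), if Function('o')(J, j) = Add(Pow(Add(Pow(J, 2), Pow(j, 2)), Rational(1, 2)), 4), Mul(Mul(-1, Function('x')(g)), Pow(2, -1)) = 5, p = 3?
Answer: Add(-1360, Mul(-340, Pow(109, Rational(1, 2)))) ≈ -4909.7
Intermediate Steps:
Function('x')(g) = -10 (Function('x')(g) = Mul(-2, 5) = -10)
Function('o')(J, j) = Add(4, Pow(Add(Pow(J, 2), Pow(j, 2)), Rational(1, 2)))
Mul(-340, Function('o')(Function('x')(4), p)) = Mul(-340, Add(4, Pow(Add(Pow(-10, 2), Pow(3, 2)), Rational(1, 2)))) = Mul(-340, Add(4, Pow(Add(100, 9), Rational(1, 2)))) = Mul(-340, Add(4, Pow(109, Rational(1, 2)))) = Add(-1360, Mul(-340, Pow(109, Rational(1, 2))))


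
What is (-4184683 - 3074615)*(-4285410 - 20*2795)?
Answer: 31514863000380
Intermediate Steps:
(-4184683 - 3074615)*(-4285410 - 20*2795) = -7259298*(-4285410 - 55900) = -7259298*(-4341310) = 31514863000380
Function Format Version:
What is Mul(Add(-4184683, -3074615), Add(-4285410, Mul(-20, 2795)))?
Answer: 31514863000380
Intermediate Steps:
Mul(Add(-4184683, -3074615), Add(-4285410, Mul(-20, 2795))) = Mul(-7259298, Add(-4285410, -55900)) = Mul(-7259298, -4341310) = 31514863000380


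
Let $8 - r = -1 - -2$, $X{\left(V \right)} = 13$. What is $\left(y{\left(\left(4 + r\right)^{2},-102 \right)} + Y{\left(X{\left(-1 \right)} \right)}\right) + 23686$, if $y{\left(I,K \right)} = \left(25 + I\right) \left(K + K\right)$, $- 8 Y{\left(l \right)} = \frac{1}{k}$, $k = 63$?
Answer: $- \frac{3073393}{504} \approx -6098.0$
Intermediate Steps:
$Y{\left(l \right)} = - \frac{1}{504}$ ($Y{\left(l \right)} = - \frac{1}{8 \cdot 63} = \left(- \frac{1}{8}\right) \frac{1}{63} = - \frac{1}{504}$)
$r = 7$ ($r = 8 - \left(-1 - -2\right) = 8 - \left(-1 + 2\right) = 8 - 1 = 7$)
$y{\left(I,K \right)} = 2 K \left(25 + I\right)$ ($y{\left(I,K \right)} = \left(25 + I\right) 2 K = 2 K \left(25 + I\right)$)
$\left(y{\left(\left(4 + r\right)^{2},-102 \right)} + Y{\left(X{\left(-1 \right)} \right)}\right) + 23686 = \left(2 \left(-102\right) \left(25 + \left(4 + 7\right)^{2}\right) - \frac{1}{504}\right) + 23686 = \left(2 \left(-102\right) \left(25 + 11^{2}\right) - \frac{1}{504}\right) + 23686 = \left(2 \left(-102\right) \left(25 + 121\right) - \frac{1}{504}\right) + 23686 = \left(2 \left(-102\right) 146 - \frac{1}{504}\right) + 23686 = \left(-29784 - \frac{1}{504}\right) + 23686 = - \frac{15011137}{504} + 23686 = - \frac{3073393}{504}$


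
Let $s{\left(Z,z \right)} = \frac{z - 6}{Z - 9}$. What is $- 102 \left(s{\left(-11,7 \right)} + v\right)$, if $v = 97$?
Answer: $- \frac{98889}{10} \approx -9888.9$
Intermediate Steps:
$s{\left(Z,z \right)} = \frac{-6 + z}{-9 + Z}$
$- 102 \left(s{\left(-11,7 \right)} + v\right) = - 102 \left(\frac{-6 + 7}{-9 - 11} + 97\right) = - 102 \left(\frac{1}{-20} \cdot 1 + 97\right) = - 102 \left(\left(- \frac{1}{20}\right) 1 + 97\right) = - 102 \left(- \frac{1}{20} + 97\right) = \left(-102\right) \frac{1939}{20} = - \frac{98889}{10}$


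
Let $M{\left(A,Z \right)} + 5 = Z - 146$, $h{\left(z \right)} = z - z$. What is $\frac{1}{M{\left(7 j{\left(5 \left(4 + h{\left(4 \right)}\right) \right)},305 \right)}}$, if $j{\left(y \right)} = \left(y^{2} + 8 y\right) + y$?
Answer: $\frac{1}{154} \approx 0.0064935$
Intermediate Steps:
$h{\left(z \right)} = 0$
$j{\left(y \right)} = y^{2} + 9 y$
$M{\left(A,Z \right)} = -151 + Z$ ($M{\left(A,Z \right)} = -5 + \left(Z - 146\right) = -5 + \left(-146 + Z\right) = -151 + Z$)
$\frac{1}{M{\left(7 j{\left(5 \left(4 + h{\left(4 \right)}\right) \right)},305 \right)}} = \frac{1}{-151 + 305} = \frac{1}{154}$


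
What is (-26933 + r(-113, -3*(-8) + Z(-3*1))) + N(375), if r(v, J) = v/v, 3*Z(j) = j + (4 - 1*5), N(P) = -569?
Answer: -27501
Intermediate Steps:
Z(j) = -⅓ + j/3 (Z(j) = (j + (4 - 1*5))/3 = (j + (4 - 5))/3 = (j - 1)/3 = (-1 + j)/3 = -⅓ + j/3)
r(v, J) = 1
(-26933 + r(-113, -3*(-8) + Z(-3*1))) + N(375) = (-26933 + 1) - 569 = -26932 - 569 = -27501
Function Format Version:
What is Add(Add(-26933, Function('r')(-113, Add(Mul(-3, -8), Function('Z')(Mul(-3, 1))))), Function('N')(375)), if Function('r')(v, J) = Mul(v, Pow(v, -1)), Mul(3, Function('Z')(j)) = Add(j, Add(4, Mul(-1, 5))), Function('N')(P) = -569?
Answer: -27501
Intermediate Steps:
Function('Z')(j) = Add(Rational(-1, 3), Mul(Rational(1, 3), j)) (Function('Z')(j) = Mul(Rational(1, 3), Add(j, Add(4, Mul(-1, 5)))) = Mul(Rational(1, 3), Add(j, Add(4, -5))) = Mul(Rational(1, 3), Add(j, -1)) = Mul(Rational(1, 3), Add(-1, j)) = Add(Rational(-1, 3), Mul(Rational(1, 3), j)))
Function('r')(v, J) = 1
Add(Add(-26933, Function('r')(-113, Add(Mul(-3, -8), Function('Z')(Mul(-3, 1))))), Function('N')(375)) = Add(Add(-26933, 1), -569) = Add(-26932, -569) = -27501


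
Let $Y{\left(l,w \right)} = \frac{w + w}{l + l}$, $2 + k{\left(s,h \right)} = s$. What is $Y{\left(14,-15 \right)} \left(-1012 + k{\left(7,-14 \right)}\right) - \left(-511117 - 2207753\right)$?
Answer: $\frac{38079285}{14} \approx 2.7199 \cdot 10^{6}$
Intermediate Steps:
$k{\left(s,h \right)} = -2 + s$
$Y{\left(l,w \right)} = \frac{w}{l}$ ($Y{\left(l,w \right)} = \frac{2 w}{2 l} = 2 w \frac{1}{2 l} = \frac{w}{l}$)
$Y{\left(14,-15 \right)} \left(-1012 + k{\left(7,-14 \right)}\right) - \left(-511117 - 2207753\right) = - \frac{15}{14} \left(-1012 + \left(-2 + 7\right)\right) - \left(-511117 - 2207753\right) = \left(-15\right) \frac{1}{14} \left(-1012 + 5\right) - -2718870 = \left(- \frac{15}{14}\right) \left(-1007\right) + 2718870 = \frac{15105}{14} + 2718870 = \frac{38079285}{14}$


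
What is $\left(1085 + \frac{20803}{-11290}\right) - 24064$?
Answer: $- \frac{259453713}{11290} \approx -22981.0$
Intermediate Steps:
$\left(1085 + \frac{20803}{-11290}\right) - 24064 = \left(1085 + 20803 \left(- \frac{1}{11290}\right)\right) - 24064 = \left(1085 - \frac{20803}{11290}\right) - 24064 = \frac{12228847}{11290} - 24064 = - \frac{259453713}{11290}$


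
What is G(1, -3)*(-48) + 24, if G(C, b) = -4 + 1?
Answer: 168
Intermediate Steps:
G(C, b) = -3
G(1, -3)*(-48) + 24 = -3*(-48) + 24 = 144 + 24 = 168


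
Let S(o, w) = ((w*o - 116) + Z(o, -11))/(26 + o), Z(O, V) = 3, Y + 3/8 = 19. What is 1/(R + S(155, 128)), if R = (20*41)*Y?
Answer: 362/5568099 ≈ 6.5013e-5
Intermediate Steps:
Y = 149/8 (Y = -3/8 + 19 = 149/8 ≈ 18.625)
R = 30545/2 (R = (20*41)*(149/8) = 820*(149/8) = 30545/2 ≈ 15273.)
S(o, w) = (-113 + o*w)/(26 + o) (S(o, w) = ((w*o - 116) + 3)/(26 + o) = ((o*w - 116) + 3)/(26 + o) = ((-116 + o*w) + 3)/(26 + o) = (-113 + o*w)/(26 + o))
1/(R + S(155, 128)) = 1/(30545/2 + (-113 + 155*128)/(26 + 155)) = 1/(30545/2 + (-113 + 19840)/181) = 1/(30545/2 + (1/181)*19727) = 1/(30545/2 + 19727/181) = 1/(5568099/362) = 362/5568099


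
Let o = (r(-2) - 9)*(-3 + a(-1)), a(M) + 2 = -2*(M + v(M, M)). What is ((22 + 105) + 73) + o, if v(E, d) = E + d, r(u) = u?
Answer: 189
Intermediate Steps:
a(M) = -2 - 6*M (a(M) = -2 - 2*(M + (M + M)) = -2 - 2*(M + 2*M) = -2 - 6*M)
o = -11 (o = (-2 - 9)*(-3 + (-2 - 6*(-1))) = -11*(-3 + (-2 + 6)) = -11*(-3 + 4) = -11*1 = -11)
((22 + 105) + 73) + o = ((22 + 105) + 73) - 11 = (127 + 73) - 11 = 200 - 11 = 189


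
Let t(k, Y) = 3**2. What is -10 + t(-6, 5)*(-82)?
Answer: -748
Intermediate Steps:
t(k, Y) = 9
-10 + t(-6, 5)*(-82) = -10 + 9*(-82) = -10 - 738 = -748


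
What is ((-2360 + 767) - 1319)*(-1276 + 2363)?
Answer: -3165344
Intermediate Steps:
((-2360 + 767) - 1319)*(-1276 + 2363) = (-1593 - 1319)*1087 = -2912*1087 = -3165344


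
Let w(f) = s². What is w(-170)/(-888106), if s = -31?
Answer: -961/888106 ≈ -0.0010821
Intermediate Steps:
w(f) = 961 (w(f) = (-31)² = 961)
w(-170)/(-888106) = 961/(-888106) = 961*(-1/888106) = -961/888106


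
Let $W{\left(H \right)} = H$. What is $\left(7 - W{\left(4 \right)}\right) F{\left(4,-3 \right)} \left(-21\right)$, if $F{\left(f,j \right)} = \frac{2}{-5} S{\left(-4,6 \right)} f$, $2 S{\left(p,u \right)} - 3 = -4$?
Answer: $- \frac{252}{5} \approx -50.4$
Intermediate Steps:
$S{\left(p,u \right)} = - \frac{1}{2}$ ($S{\left(p,u \right)} = \frac{3}{2} + \frac{1}{2} \left(-4\right) = \frac{3}{2} - 2 = - \frac{1}{2}$)
$F{\left(f,j \right)} = \frac{f}{5}$ ($F{\left(f,j \right)} = \frac{2}{-5} \left(- \frac{1}{2}\right) f = 2 \left(- \frac{1}{5}\right) \left(- \frac{1}{2}\right) f = \left(- \frac{2}{5}\right) \left(- \frac{1}{2}\right) f = \frac{f}{5}$)
$\left(7 - W{\left(4 \right)}\right) F{\left(4,-3 \right)} \left(-21\right) = \left(7 - 4\right) \frac{1}{5} \cdot 4 \left(-21\right) = \left(7 - 4\right) \frac{4}{5} \left(-21\right) = 3 \cdot \frac{4}{5} \left(-21\right) = \frac{12}{5} \left(-21\right) = - \frac{252}{5}$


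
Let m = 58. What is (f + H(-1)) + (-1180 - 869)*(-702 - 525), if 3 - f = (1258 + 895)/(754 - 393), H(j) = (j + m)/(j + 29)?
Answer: 25412745901/10108 ≈ 2.5141e+6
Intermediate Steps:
H(j) = (58 + j)/(29 + j) (H(j) = (j + 58)/(j + 29) = (58 + j)/(29 + j))
f = -1070/361 (f = 3 - (1258 + 895)/(754 - 393) = 3 - 2153/361 = -1070/361 ≈ -2.9640)
(f + H(-1)) + (-1180 - 869)*(-702 - 525) = (-1070/361 + (58 - 1)/(29 - 1)) + (-1180 - 869)*(-702 - 525) = (-1070/361 + 57/28) - 2049*(-1227) = (-1070/361 + (1/28)*57) + 2514123 = (-1070/361 + 57/28) + 2514123 = -9383/10108 + 2514123 = 25412745901/10108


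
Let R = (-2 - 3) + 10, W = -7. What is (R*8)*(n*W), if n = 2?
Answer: -560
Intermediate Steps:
R = 5 (R = -5 + 10 = 5)
(R*8)*(n*W) = (5*8)*(2*(-7)) = 40*(-14) = -560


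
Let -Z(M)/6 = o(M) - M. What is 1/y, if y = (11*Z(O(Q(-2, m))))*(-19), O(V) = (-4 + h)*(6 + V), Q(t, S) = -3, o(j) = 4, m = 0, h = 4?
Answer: 1/5016 ≈ 0.00019936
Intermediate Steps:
O(V) = 0 (O(V) = (-4 + 4)*(6 + V) = 0*(6 + V) = 0)
Z(M) = -24 + 6*M (Z(M) = -6*(4 - M) = -24 + 6*M)
y = 5016 (y = (11*(-24 + 6*0))*(-19) = (11*(-24 + 0))*(-19) = (11*(-24))*(-19) = -264*(-19) = 5016)
1/y = 1/5016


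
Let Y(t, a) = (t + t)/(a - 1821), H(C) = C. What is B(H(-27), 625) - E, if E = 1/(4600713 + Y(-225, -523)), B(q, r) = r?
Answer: 3370022411953/5392035861 ≈ 625.00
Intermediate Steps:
Y(t, a) = 2*t/(-1821 + a) (Y(t, a) = (2*t)/(-1821 + a) = 2*t/(-1821 + a))
E = 1172/5392035861 (E = 1/(4600713 + 2*(-225)/(-1821 - 523)) = 1/(4600713 + 2*(-225)/(-2344)) = 1/(4600713 + 2*(-225)*(-1/2344)) = 1/(4600713 + 225/1172) = 1/(5392035861/1172) = 1172/5392035861 ≈ 2.1736e-7)
B(H(-27), 625) - E = 625 - 1*1172/5392035861 = 625 - 1172/5392035861 = 3370022411953/5392035861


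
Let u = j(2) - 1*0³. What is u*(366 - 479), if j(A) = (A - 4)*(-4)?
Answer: -904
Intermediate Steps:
j(A) = 16 - 4*A (j(A) = (-4 + A)*(-4) = 16 - 4*A)
u = 8 (u = (16 - 4*2) - 1*0³ = (16 - 8) - 1*0 = 8 + 0 = 8)
u*(366 - 479) = 8*(366 - 479) = 8*(-113) = -904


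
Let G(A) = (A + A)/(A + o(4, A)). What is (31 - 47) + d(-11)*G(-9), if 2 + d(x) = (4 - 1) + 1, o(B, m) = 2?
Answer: -76/7 ≈ -10.857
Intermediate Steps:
d(x) = 2 (d(x) = -2 + ((4 - 1) + 1) = -2 + (3 + 1) = -2 + 4 = 2)
G(A) = 2*A/(2 + A) (G(A) = (A + A)/(A + 2) = (2*A)/(2 + A) = 2*A/(2 + A))
(31 - 47) + d(-11)*G(-9) = (31 - 47) + 2*(2*(-9)/(2 - 9)) = -16 + 2*(2*(-9)/(-7)) = -16 + 2*(2*(-9)*(-1/7)) = -16 + 2*(18/7) = -16 + 36/7 = -76/7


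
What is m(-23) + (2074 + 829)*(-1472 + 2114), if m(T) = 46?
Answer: 1863772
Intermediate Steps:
m(-23) + (2074 + 829)*(-1472 + 2114) = 46 + (2074 + 829)*(-1472 + 2114) = 46 + 2903*642 = 46 + 1863726 = 1863772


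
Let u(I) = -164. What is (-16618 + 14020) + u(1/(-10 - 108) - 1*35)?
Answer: -2762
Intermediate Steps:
(-16618 + 14020) + u(1/(-10 - 108) - 1*35) = (-16618 + 14020) - 164 = -2598 - 164 = -2762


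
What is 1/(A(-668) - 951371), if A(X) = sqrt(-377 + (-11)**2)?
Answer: -951371/905106779897 - 16*I/905106779897 ≈ -1.0511e-6 - 1.7677e-11*I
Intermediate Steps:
A(X) = 16*I (A(X) = sqrt(-377 + 121) = sqrt(-256) = 16*I)
1/(A(-668) - 951371) = 1/(16*I - 951371) = 1/(-951371 + 16*I) = (-951371 - 16*I)/905106779897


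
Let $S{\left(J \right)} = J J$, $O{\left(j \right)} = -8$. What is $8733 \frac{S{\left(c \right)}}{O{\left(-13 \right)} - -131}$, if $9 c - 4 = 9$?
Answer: $\frac{11999}{81} \approx 148.14$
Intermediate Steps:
$c = \frac{13}{9}$ ($c = \frac{4}{9} + \frac{1}{9} \cdot 9 = \frac{4}{9} + 1 = \frac{13}{9} \approx 1.4444$)
$S{\left(J \right)} = J^{2}$
$8733 \frac{S{\left(c \right)}}{O{\left(-13 \right)} - -131} = 8733 \frac{\left(\frac{13}{9}\right)^{2}}{-8 - -131} = 8733 \frac{169}{81 \left(-8 + 131\right)} = 8733 \frac{169}{81 \cdot 123} = 8733 \cdot \frac{169}{81} \cdot \frac{1}{123} = 8733 \cdot \frac{169}{9963} = \frac{11999}{81}$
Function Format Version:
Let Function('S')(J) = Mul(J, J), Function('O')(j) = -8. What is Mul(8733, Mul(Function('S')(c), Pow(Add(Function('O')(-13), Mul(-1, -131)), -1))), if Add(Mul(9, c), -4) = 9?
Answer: Rational(11999, 81) ≈ 148.14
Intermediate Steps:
c = Rational(13, 9) (c = Add(Rational(4, 9), Mul(Rational(1, 9), 9)) = Add(Rational(4, 9), 1) = Rational(13, 9) ≈ 1.4444)
Function('S')(J) = Pow(J, 2)
Mul(8733, Mul(Function('S')(c), Pow(Add(Function('O')(-13), Mul(-1, -131)), -1))) = Mul(8733, Mul(Pow(Rational(13, 9), 2), Pow(Add(-8, Mul(-1, -131)), -1))) = Mul(8733, Mul(Rational(169, 81), Pow(Add(-8, 131), -1))) = Mul(8733, Mul(Rational(169, 81), Pow(123, -1))) = Mul(8733, Mul(Rational(169, 81), Rational(1, 123))) = Mul(8733, Rational(169, 9963)) = Rational(11999, 81)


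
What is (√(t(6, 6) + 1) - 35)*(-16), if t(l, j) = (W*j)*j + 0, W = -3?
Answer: 560 - 16*I*√107 ≈ 560.0 - 165.51*I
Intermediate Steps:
t(l, j) = -3*j² (t(l, j) = (-3*j)*j + 0 = -3*j² + 0 = -3*j²)
(√(t(6, 6) + 1) - 35)*(-16) = (√(-3*6² + 1) - 35)*(-16) = (√(-3*36 + 1) - 35)*(-16) = (√(-108 + 1) - 35)*(-16) = (√(-107) - 35)*(-16) = (I*√107 - 35)*(-16) = (-35 + I*√107)*(-16) = 560 - 16*I*√107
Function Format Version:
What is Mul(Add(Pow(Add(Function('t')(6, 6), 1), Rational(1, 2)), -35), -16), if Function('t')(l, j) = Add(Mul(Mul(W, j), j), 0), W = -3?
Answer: Add(560, Mul(-16, I, Pow(107, Rational(1, 2)))) ≈ Add(560.00, Mul(-165.51, I))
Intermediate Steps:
Function('t')(l, j) = Mul(-3, Pow(j, 2)) (Function('t')(l, j) = Add(Mul(Mul(-3, j), j), 0) = Add(Mul(-3, Pow(j, 2)), 0) = Mul(-3, Pow(j, 2)))
Mul(Add(Pow(Add(Function('t')(6, 6), 1), Rational(1, 2)), -35), -16) = Mul(Add(Pow(Add(Mul(-3, Pow(6, 2)), 1), Rational(1, 2)), -35), -16) = Mul(Add(Pow(Add(Mul(-3, 36), 1), Rational(1, 2)), -35), -16) = Mul(Add(Pow(Add(-108, 1), Rational(1, 2)), -35), -16) = Mul(Add(Pow(-107, Rational(1, 2)), -35), -16) = Mul(Add(Mul(I, Pow(107, Rational(1, 2))), -35), -16) = Mul(Add(-35, Mul(I, Pow(107, Rational(1, 2)))), -16) = Add(560, Mul(-16, I, Pow(107, Rational(1, 2))))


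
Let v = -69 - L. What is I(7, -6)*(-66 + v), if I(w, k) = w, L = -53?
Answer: -574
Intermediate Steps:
v = -16 (v = -69 - 1*(-53) = -69 + 53 = -16)
I(7, -6)*(-66 + v) = 7*(-66 - 16) = 7*(-82) = -574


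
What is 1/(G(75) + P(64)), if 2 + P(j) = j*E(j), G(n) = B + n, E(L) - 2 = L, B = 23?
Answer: 1/4320 ≈ 0.00023148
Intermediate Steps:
E(L) = 2 + L
G(n) = 23 + n
P(j) = -2 + j*(2 + j)
1/(G(75) + P(64)) = 1/((23 + 75) + (-2 + 64*(2 + 64))) = 1/(98 + (-2 + 64*66)) = 1/(98 + (-2 + 4224)) = 1/(98 + 4222) = 1/4320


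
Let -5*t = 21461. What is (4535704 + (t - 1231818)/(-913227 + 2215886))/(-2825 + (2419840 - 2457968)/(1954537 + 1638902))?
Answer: -106158711712145309631/66119735705913385 ≈ -1605.6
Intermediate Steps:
t = -21461/5 (t = -⅕*21461 = -21461/5 ≈ -4292.2)
(4535704 + (t - 1231818)/(-913227 + 2215886))/(-2825 + (2419840 - 2457968)/(1954537 + 1638902)) = (4535704 + (-21461/5 - 1231818)/(-913227 + 2215886))/(-2825 + (2419840 - 2457968)/(1954537 + 1638902)) = (4535704 - 6180551/5/1302659)/(-2825 - 38128/3593439) = (4535704 - 6180551/5*1/1302659)/(-2825 - 38128*1/3593439) = (4535704 - 6180551/6513295)/(-2825 - 38128/3593439) = 29542372004129/(6513295*(-10151503303/3593439)) = (29542372004129/6513295)*(-3593439/10151503303) = -106158711712145309631/66119735705913385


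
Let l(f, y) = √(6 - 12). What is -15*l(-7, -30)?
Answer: -15*I*√6 ≈ -36.742*I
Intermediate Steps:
l(f, y) = I*√6 (l(f, y) = √(-6) = I*√6)
-15*l(-7, -30) = -15*I*√6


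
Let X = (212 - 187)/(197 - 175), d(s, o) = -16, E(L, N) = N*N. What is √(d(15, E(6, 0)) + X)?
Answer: I*√7194/22 ≈ 3.8553*I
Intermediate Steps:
E(L, N) = N²
X = 25/22 ≈ 1.1364
√(d(15, E(6, 0)) + X) = √(-16 + 25/22) = √(-327/22) = I*√7194/22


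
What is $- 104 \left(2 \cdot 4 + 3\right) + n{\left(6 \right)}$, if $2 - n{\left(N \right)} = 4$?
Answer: $-1146$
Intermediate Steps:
$n{\left(N \right)} = -2$ ($n{\left(N \right)} = 2 - 4 = -2$)
$- 104 \left(2 \cdot 4 + 3\right) + n{\left(6 \right)} = - 104 \left(2 \cdot 4 + 3\right) - 2 = - 104 \left(8 + 3\right) - 2 = \left(-104\right) 11 - 2 = -1144 - 2 = -1146$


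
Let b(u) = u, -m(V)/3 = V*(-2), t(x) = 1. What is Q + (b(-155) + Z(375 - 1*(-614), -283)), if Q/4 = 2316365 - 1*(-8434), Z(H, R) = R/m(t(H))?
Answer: 55793963/6 ≈ 9.2990e+6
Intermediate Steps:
m(V) = 6*V (m(V) = -3*V*(-2) = -(-6)*V = 6*V)
Z(H, R) = R/6 (Z(H, R) = R/((6*1)) = R/6)
Q = 9299196 (Q = 4*(2316365 - 1*(-8434)) = 4*(2316365 + 8434) = 4*2324799 = 9299196)
Q + (b(-155) + Z(375 - 1*(-614), -283)) = 9299196 + (-155 + (⅙)*(-283)) = 9299196 + (-155 - 283/6) = 9299196 - 1213/6 = 55793963/6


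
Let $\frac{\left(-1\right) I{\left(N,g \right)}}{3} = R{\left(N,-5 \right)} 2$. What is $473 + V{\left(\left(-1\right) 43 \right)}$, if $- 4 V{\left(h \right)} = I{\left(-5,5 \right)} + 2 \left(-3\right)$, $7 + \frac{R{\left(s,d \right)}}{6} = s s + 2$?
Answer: $\frac{1309}{2} \approx 654.5$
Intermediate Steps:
$R{\left(s,d \right)} = -30 + 6 s^{2}$ ($R{\left(s,d \right)} = -42 + 6 \left(s s + 2\right) = -42 + 6 \left(s^{2} + 2\right) = -42 + 6 \left(2 + s^{2}\right) = -42 + \left(12 + 6 s^{2}\right) = -30 + 6 s^{2}$)
$I{\left(N,g \right)} = 180 - 36 N^{2}$ ($I{\left(N,g \right)} = - 3 \left(-30 + 6 N^{2}\right) 2 = - 3 \left(-60 + 12 N^{2}\right) = 180 - 36 N^{2}$)
$V{\left(h \right)} = \frac{363}{2}$ ($V{\left(h \right)} = - \frac{\left(180 - 36 \left(-5\right)^{2}\right) + 2 \left(-3\right)}{4} = - \frac{\left(180 - 900\right) - 6}{4} = - \frac{-720 - 6}{4} = \left(- \frac{1}{4}\right) \left(-726\right) = \frac{363}{2}$)
$473 + V{\left(\left(-1\right) 43 \right)} = 473 + \frac{363}{2} = \frac{1309}{2}$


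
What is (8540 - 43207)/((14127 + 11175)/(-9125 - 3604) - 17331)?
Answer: 147092081/73543867 ≈ 2.0001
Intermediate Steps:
(8540 - 43207)/((14127 + 11175)/(-9125 - 3604) - 17331) = -34667/(25302/(-12729) - 17331) = -34667/(25302*(-1/12729) - 17331) = -34667/(-8434/4243 - 17331) = -34667/(-73543867/4243) = -34667*(-4243/73543867) = 147092081/73543867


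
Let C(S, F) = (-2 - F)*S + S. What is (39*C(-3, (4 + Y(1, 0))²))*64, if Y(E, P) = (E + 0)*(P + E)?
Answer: 194688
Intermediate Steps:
Y(E, P) = E*(E + P)
C(S, F) = S + S*(-2 - F) (C(S, F) = S*(-2 - F) + S = S + S*(-2 - F))
(39*C(-3, (4 + Y(1, 0))²))*64 = (39*(-1*(-3)*(1 + (4 + 1*(1 + 0))²)))*64 = (39*(-1*(-3)*(1 + (4 + 1*1)²)))*64 = (39*(-1*(-3)*(1 + (4 + 1)²)))*64 = (39*(-1*(-3)*(1 + 5²)))*64 = (39*(-1*(-3)*(1 + 25)))*64 = (39*(-1*(-3)*26))*64 = (39*78)*64 = 3042*64 = 194688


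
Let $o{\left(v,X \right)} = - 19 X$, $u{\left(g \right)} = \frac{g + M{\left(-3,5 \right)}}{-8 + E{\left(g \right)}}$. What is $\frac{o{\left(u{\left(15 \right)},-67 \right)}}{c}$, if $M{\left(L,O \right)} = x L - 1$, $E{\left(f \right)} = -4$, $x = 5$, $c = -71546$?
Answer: $- \frac{1273}{71546} \approx -0.017793$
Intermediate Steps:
$M{\left(L,O \right)} = -1 + 5 L$ ($M{\left(L,O \right)} = 5 L - 1 = -1 + 5 L$)
$u{\left(g \right)} = \frac{4}{3} - \frac{g}{12}$ ($u{\left(g \right)} = \frac{g + \left(-1 + 5 \left(-3\right)\right)}{-8 - 4} = \frac{g - 16}{-12} = \left(g - 16\right) \left(- \frac{1}{12}\right) = \left(-16 + g\right) \left(- \frac{1}{12}\right) = \frac{4}{3} - \frac{g}{12}$)
$\frac{o{\left(u{\left(15 \right)},-67 \right)}}{c} = \frac{\left(-19\right) \left(-67\right)}{-71546} = 1273 \left(- \frac{1}{71546}\right) = - \frac{1273}{71546}$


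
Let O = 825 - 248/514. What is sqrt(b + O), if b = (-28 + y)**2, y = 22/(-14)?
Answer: sqrt(5498602894)/1799 ≈ 41.219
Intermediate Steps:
y = -11/7 (y = 22*(-1/14) = -11/7 ≈ -1.5714)
O = 211901/257 (O = 825 - 248/514 = 825 - 1*124/257 = 825 - 124/257 = 211901/257 ≈ 824.52)
b = 42849/49 (b = (-28 - 11/7)**2 = (-207/7)**2 = 42849/49 ≈ 874.47)
sqrt(b + O) = sqrt(42849/49 + 211901/257) = sqrt(21395342/12593) = sqrt(5498602894)/1799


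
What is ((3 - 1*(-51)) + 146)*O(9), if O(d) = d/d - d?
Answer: -1600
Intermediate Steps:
O(d) = 1 - d
((3 - 1*(-51)) + 146)*O(9) = ((3 - 1*(-51)) + 146)*(1 - 1*9) = ((3 + 51) + 146)*(1 - 9) = (54 + 146)*(-8) = 200*(-8) = -1600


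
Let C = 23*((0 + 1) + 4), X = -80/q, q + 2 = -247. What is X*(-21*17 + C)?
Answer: -19360/249 ≈ -77.751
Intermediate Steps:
q = -249 (q = -2 - 247 = -249)
X = 80/249 (X = -80/(-249) = -80*(-1/249) = 80/249 ≈ 0.32129)
C = 115 (C = 23*(1 + 4) = 23*5 = 115)
X*(-21*17 + C) = 80*(-21*17 + 115)/249 = 80*(-357 + 115)/249 = (80/249)*(-242) = -19360/249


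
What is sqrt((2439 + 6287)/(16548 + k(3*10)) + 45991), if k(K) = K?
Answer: sqrt(351107084802)/2763 ≈ 214.46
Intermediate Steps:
sqrt((2439 + 6287)/(16548 + k(3*10)) + 45991) = sqrt((2439 + 6287)/(16548 + 3*10) + 45991) = sqrt(8726/(16548 + 30) + 45991) = sqrt(8726/16578 + 45991) = sqrt(8726*(1/16578) + 45991) = sqrt(4363/8289 + 45991) = sqrt(381223762/8289) = sqrt(351107084802)/2763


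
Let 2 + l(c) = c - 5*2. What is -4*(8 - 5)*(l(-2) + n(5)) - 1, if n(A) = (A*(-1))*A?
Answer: 467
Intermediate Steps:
l(c) = -12 + c (l(c) = -2 + (c - 5*2) = -2 + (c - 10) = -2 + (-10 + c) = -12 + c)
n(A) = -A² (n(A) = (-A)*A = -A²)
-4*(8 - 5)*(l(-2) + n(5)) - 1 = -4*(8 - 5)*((-12 - 2) - 1*5²) - 1 = -12*(-14 - 1*25) - 1 = -12*(-14 - 25) - 1 = -12*(-39) - 1 = -4*(-117) - 1 = 468 - 1 = 467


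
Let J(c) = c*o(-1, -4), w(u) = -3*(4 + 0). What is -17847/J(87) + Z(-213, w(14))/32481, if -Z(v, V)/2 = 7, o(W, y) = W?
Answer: 193229063/941949 ≈ 205.14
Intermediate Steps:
w(u) = -12 (w(u) = -3*4 = -12)
Z(v, V) = -14 (Z(v, V) = -2*7 = -14)
J(c) = -c (J(c) = c*(-1) = -c)
-17847/J(87) + Z(-213, w(14))/32481 = -17847/((-1*87)) - 14/32481 = -17847/(-87) - 14*1/32481 = -17847*(-1/87) - 14/32481 = 5949/29 - 14/32481 = 193229063/941949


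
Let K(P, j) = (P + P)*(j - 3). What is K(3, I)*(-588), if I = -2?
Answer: 17640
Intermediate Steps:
K(P, j) = 2*P*(-3 + j) (K(P, j) = (2*P)*(-3 + j) = 2*P*(-3 + j))
K(3, I)*(-588) = (2*3*(-3 - 2))*(-588) = (2*3*(-5))*(-588) = -30*(-588) = 17640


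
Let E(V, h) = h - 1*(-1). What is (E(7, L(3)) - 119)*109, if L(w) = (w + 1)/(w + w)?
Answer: -38368/3 ≈ -12789.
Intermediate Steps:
L(w) = (1 + w)/(2*w) (L(w) = (1 + w)/((2*w)) = (1 + w)*(1/(2*w)) = (1 + w)/(2*w))
E(V, h) = 1 + h (E(V, h) = h + 1 = 1 + h)
(E(7, L(3)) - 119)*109 = ((1 + (½)*(1 + 3)/3) - 119)*109 = ((1 + (½)*(⅓)*4) - 119)*109 = ((1 + ⅔) - 119)*109 = (5/3 - 119)*109 = -352/3*109 = -38368/3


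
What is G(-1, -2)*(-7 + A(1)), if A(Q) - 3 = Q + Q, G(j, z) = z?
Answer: 4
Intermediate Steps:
A(Q) = 3 + 2*Q (A(Q) = 3 + (Q + Q) = 3 + 2*Q)
G(-1, -2)*(-7 + A(1)) = -2*(-7 + (3 + 2*1)) = -2*(-7 + (3 + 2)) = -2*(-7 + 5) = -2*(-2) = 4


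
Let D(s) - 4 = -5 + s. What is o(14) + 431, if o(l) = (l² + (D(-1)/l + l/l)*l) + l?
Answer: 653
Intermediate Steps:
D(s) = -1 + s (D(s) = 4 + (-5 + s) = -1 + s)
o(l) = l + l² + l*(1 - 2/l) (o(l) = (l² + ((-1 - 1)/l + l/l)*l) + l = (l² + (-2/l + 1)*l) + l = (l² + (1 - 2/l)*l) + l = (l² + l*(1 - 2/l)) + l = l + l² + l*(1 - 2/l))
o(14) + 431 = (-2 + 14² + 2*14) + 431 = (-2 + 196 + 28) + 431 = 222 + 431 = 653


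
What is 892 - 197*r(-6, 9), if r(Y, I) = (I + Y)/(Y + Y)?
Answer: 3765/4 ≈ 941.25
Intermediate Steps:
r(Y, I) = (I + Y)/(2*Y) (r(Y, I) = (I + Y)/((2*Y)) = (I + Y)*(1/(2*Y)) = (I + Y)/(2*Y))
892 - 197*r(-6, 9) = 892 - 197*(9 - 6)/(2*(-6)) = 892 - 197*(-1)*3/(2*6) = 892 - 197*(-¼) = 892 + 197/4 = 3765/4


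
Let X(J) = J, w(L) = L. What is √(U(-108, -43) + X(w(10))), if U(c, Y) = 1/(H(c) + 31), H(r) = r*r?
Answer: √1367741945/11695 ≈ 3.1623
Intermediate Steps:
H(r) = r²
U(c, Y) = 1/(31 + c²) (U(c, Y) = 1/(c² + 31) = 1/(31 + c²))
√(U(-108, -43) + X(w(10))) = √(1/(31 + (-108)²) + 10) = √(1/(31 + 11664) + 10) = √(1/11695 + 10) = √(116951/11695) = √1367741945/11695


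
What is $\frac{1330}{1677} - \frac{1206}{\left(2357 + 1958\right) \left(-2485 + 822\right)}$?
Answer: $\frac{9545896312}{12033892065} \approx 0.79325$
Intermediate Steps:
$\frac{1330}{1677} - \frac{1206}{\left(2357 + 1958\right) \left(-2485 + 822\right)} = 1330 \cdot \frac{1}{1677} - \frac{1206}{4315 \left(-1663\right)} = \frac{1330}{1677} - \frac{1206}{-7175845} = \frac{1330}{1677} - - \frac{1206}{7175845} = \frac{1330}{1677} + \frac{1206}{7175845} = \frac{9545896312}{12033892065}$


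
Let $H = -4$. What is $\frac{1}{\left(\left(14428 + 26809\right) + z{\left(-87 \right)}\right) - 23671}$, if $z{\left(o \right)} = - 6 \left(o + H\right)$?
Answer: $\frac{1}{18112} \approx 5.5212 \cdot 10^{-5}$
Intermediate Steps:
$z{\left(o \right)} = 24 - 6 o$ ($z{\left(o \right)} = - 6 \left(o - 4\right) = - 6 \left(-4 + o\right) = 24 - 6 o$)
$\frac{1}{\left(\left(14428 + 26809\right) + z{\left(-87 \right)}\right) - 23671} = \frac{1}{\left(\left(14428 + 26809\right) + \left(24 - -522\right)\right) - 23671} = \frac{1}{\left(41237 + \left(24 + 522\right)\right) - 23671} = \frac{1}{\left(41237 + 546\right) - 23671} = \frac{1}{41783 - 23671} = \frac{1}{18112}$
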